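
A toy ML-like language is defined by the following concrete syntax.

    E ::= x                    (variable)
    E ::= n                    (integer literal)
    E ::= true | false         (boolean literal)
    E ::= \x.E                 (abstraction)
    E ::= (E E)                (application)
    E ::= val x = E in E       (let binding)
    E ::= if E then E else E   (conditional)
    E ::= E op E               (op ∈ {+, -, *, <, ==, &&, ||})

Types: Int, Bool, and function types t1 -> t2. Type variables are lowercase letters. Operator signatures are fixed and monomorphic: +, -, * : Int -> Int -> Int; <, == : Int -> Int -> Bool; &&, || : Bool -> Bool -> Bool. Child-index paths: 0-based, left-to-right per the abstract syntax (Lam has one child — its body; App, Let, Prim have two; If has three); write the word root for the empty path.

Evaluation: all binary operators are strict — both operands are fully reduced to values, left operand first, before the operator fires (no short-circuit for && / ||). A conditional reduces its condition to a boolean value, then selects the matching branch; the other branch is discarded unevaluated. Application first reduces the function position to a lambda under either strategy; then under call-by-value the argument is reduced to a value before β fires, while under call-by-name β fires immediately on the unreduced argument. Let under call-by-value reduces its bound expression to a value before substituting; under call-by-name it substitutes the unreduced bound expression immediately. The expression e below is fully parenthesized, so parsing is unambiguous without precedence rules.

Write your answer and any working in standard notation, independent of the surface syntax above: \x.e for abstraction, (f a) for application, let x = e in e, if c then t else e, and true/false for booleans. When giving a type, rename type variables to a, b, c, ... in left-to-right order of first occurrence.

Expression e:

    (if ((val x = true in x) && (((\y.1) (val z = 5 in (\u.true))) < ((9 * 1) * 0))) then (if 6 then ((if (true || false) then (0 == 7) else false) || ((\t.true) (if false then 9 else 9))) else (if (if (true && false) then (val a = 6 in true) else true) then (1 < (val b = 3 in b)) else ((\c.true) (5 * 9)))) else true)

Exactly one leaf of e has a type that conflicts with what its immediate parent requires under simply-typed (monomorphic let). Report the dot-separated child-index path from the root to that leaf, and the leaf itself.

Answer: 1.0 : 6

Derivation:
let x : Bool
x : Bool
  unify Bool ~ Bool
\y._ : a -> Int
let z : Int
\u._ : b -> Bool
  unify a -> Int ~ (b -> Bool) -> c
  unify a ~ b -> Bool
  unify Int ~ c
_ _ : Int
  unify Int ~ Int
  unify Int ~ Int
  unify Int ~ Int
  unify Int ~ Int
  unify Int ~ Int
  unify Int ~ Int
  unify Bool ~ Bool
  unify Bool ~ Bool
  unify Int ~ Bool
  FAIL: mismatch Int ~ Bool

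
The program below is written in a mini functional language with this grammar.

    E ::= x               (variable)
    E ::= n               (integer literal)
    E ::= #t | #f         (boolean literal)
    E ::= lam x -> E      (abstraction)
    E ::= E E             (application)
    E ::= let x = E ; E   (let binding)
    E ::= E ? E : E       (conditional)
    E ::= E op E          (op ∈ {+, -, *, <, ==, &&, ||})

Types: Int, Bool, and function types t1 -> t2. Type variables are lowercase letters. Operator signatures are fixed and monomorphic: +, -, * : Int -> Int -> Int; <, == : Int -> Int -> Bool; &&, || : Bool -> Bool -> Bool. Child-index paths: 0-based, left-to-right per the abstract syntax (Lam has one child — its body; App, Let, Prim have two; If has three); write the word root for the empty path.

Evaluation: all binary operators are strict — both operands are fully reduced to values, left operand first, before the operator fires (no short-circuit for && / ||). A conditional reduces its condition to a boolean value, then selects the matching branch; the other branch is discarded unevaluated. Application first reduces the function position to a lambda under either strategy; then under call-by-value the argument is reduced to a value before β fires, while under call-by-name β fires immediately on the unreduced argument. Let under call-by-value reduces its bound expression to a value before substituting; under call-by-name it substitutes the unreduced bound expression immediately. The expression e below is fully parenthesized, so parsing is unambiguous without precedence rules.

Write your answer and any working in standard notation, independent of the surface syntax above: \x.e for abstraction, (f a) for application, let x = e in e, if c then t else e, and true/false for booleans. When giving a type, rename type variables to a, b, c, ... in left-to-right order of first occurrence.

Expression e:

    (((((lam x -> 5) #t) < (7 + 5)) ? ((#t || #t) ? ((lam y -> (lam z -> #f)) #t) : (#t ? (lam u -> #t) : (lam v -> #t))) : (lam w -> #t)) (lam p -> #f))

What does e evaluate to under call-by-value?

Working:
step 0: ((if (((\x.5) true) < (7 + 5)) then (if (true || true) then ((\y.(\z.false)) true) else (if true then (\u.true) else (\v.true))) else (\w.true)) (\p.false))
step 1: [beta@0.0.0] ((if (5 < (7 + 5)) then (if (true || true) then ((\y.(\z.false)) true) else (if true then (\u.true) else (\v.true))) else (\w.true)) (\p.false))
step 2: [delta@0.0.1] ((if (5 < 12) then (if (true || true) then ((\y.(\z.false)) true) else (if true then (\u.true) else (\v.true))) else (\w.true)) (\p.false))
step 3: [delta@0.0] ((if true then (if (true || true) then ((\y.(\z.false)) true) else (if true then (\u.true) else (\v.true))) else (\w.true)) (\p.false))
step 4: [if@0] ((if (true || true) then ((\y.(\z.false)) true) else (if true then (\u.true) else (\v.true))) (\p.false))
step 5: [delta@0.0] ((if true then ((\y.(\z.false)) true) else (if true then (\u.true) else (\v.true))) (\p.false))
step 6: [if@0] (((\y.(\z.false)) true) (\p.false))
step 7: [beta@0] ((\z.false) (\p.false))
step 8: [beta@root] false

Answer: false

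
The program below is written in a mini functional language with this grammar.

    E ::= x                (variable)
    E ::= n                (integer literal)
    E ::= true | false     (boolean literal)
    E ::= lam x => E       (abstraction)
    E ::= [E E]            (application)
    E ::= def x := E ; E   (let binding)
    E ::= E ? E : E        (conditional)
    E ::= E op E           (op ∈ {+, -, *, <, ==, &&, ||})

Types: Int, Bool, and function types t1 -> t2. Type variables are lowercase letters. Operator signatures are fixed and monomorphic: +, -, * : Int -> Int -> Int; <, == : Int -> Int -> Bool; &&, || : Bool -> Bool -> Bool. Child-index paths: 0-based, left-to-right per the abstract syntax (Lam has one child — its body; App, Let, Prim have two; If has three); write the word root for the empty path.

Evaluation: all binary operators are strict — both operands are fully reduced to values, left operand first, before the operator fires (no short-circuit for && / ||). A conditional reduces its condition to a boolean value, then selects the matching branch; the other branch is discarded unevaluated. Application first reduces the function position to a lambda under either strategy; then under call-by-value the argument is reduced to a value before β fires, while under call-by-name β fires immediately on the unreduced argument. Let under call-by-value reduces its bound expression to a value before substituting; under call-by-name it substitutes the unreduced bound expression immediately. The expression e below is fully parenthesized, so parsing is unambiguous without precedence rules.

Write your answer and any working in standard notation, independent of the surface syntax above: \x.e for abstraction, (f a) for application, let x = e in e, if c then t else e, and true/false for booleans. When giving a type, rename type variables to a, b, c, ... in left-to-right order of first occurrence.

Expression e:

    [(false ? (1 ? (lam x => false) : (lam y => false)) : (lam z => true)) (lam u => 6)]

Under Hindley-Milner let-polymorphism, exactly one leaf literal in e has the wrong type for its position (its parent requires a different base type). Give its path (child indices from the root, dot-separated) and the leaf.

Answer: 0.1.0 : 1

Working:
  unify Bool ~ Bool
  unify Int ~ Bool
  FAIL: mismatch Int ~ Bool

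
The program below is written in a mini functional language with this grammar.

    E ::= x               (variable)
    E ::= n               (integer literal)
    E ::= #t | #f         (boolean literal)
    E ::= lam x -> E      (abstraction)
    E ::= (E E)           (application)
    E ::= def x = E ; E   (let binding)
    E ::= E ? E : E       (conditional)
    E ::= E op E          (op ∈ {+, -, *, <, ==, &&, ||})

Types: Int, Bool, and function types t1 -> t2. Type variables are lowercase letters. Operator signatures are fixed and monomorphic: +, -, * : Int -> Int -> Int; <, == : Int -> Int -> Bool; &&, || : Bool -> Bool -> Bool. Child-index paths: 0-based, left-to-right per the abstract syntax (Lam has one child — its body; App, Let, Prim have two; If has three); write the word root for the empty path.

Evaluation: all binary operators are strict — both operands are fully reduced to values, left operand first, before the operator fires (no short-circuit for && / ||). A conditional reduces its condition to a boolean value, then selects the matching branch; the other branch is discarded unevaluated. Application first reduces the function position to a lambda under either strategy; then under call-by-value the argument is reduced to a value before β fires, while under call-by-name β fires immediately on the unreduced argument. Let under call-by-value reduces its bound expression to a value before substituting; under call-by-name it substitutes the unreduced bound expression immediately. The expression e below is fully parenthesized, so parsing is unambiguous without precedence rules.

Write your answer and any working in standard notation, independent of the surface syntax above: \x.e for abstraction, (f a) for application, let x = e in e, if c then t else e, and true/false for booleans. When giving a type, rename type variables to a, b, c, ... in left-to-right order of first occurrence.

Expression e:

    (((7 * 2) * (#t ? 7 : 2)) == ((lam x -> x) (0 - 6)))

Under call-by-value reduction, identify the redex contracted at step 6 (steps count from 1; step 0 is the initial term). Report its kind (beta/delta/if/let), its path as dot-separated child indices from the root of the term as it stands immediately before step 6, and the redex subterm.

Working:
step 0: (((7 * 2) * (if true then 7 else 2)) == ((\x.x) (0 - 6)))
step 1: [delta@0.0] ((14 * (if true then 7 else 2)) == ((\x.x) (0 - 6)))
step 2: [if@0.1] ((14 * 7) == ((\x.x) (0 - 6)))
step 3: [delta@0] (98 == ((\x.x) (0 - 6)))
step 4: [delta@1.1] (98 == ((\x.x) -6))
step 5: [beta@1] (98 == -6)
step 6: [delta@root] false

Answer: delta at root : (98 == -6)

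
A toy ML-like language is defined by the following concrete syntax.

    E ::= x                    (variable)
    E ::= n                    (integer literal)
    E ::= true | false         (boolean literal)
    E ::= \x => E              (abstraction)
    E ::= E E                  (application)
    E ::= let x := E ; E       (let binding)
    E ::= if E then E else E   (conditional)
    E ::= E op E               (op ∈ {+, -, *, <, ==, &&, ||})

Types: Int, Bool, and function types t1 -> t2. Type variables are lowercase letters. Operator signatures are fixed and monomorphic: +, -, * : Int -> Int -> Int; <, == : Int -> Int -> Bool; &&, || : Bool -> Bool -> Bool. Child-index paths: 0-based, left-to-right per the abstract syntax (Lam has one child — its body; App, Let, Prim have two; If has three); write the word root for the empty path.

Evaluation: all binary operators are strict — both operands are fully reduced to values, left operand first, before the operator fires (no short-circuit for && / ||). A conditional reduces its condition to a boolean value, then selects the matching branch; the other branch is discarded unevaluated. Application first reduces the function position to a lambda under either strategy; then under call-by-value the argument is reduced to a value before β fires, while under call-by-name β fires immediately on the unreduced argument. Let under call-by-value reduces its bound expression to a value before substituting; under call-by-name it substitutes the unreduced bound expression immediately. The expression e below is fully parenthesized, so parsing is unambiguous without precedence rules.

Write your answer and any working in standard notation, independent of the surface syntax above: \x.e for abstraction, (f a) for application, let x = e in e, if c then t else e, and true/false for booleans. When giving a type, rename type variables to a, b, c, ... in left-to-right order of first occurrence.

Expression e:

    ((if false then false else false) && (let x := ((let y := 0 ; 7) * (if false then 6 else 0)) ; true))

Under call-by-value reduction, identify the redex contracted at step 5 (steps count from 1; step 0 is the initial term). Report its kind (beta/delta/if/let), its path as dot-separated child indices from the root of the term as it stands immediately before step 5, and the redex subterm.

Trace:
step 0: ((if false then false else false) && (let x = ((let y = 0 in 7) * (if false then 6 else 0)) in true))
step 1: [if@0] (false && (let x = ((let y = 0 in 7) * (if false then 6 else 0)) in true))
step 2: [let@1.0.0] (false && (let x = (7 * (if false then 6 else 0)) in true))
step 3: [if@1.0.1] (false && (let x = (7 * 0) in true))
step 4: [delta@1.0] (false && (let x = 0 in true))
step 5: [let@1] (false && true)

Answer: let at 1 : (let x = 0 in true)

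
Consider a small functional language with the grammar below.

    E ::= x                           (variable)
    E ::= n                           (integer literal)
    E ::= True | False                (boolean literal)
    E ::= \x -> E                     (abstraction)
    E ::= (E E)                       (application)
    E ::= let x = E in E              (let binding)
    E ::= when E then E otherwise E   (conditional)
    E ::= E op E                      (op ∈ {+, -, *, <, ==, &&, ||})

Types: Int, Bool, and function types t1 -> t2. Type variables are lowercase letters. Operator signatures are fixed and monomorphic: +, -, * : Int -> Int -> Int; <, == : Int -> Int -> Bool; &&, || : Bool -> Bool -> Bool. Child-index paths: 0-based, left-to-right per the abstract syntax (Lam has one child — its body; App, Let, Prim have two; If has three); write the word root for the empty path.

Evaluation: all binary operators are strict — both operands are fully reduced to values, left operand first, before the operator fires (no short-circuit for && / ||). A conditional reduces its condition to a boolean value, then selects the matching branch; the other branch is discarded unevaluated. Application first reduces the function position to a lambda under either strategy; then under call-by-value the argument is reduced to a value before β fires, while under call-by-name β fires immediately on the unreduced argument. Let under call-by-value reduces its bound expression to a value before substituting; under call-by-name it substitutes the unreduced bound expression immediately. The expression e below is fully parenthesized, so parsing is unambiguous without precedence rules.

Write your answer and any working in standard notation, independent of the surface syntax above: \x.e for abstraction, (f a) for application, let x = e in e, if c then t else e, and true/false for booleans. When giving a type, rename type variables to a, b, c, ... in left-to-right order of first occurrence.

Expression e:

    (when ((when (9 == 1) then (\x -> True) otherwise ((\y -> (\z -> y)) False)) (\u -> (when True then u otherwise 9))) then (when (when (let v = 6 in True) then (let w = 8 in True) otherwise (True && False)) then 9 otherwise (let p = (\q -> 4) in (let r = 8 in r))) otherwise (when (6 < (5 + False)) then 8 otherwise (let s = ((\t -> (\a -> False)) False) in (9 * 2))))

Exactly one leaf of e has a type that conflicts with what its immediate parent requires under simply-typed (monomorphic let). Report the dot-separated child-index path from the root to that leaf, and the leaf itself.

Working:
  unify Int ~ Int
  unify Int ~ Int
  unify Bool ~ Bool
\x._ : a -> Bool
y : b
\z._ : c -> b
\y._ : b -> c -> b
  unify b -> c -> b ~ Bool -> d
  unify b ~ Bool
  unify c -> Bool ~ d
_ _ : c -> Bool
  unify a -> Bool ~ c -> Bool
  unify a ~ c
  unify Bool ~ Bool
  unify Bool ~ Bool
u : e
  unify e ~ Int
\u._ : Int -> Int
  unify c -> Bool ~ (Int -> Int) -> f
  unify c ~ Int -> Int
  unify Bool ~ f
_ _ : Bool
  unify Bool ~ Bool
let v : Int
  unify Bool ~ Bool
let w : Int
  unify Bool ~ Bool
  unify Bool ~ Bool
  unify Bool ~ Bool
  unify Bool ~ Bool
\q._ : g -> Int
let p : g -> Int
let r : Int
r : Int
  unify Int ~ Int
  unify Int ~ Int
  unify Int ~ Int
  unify Bool ~ Int
  FAIL: mismatch Bool ~ Int

Answer: 2.0.1.1 : false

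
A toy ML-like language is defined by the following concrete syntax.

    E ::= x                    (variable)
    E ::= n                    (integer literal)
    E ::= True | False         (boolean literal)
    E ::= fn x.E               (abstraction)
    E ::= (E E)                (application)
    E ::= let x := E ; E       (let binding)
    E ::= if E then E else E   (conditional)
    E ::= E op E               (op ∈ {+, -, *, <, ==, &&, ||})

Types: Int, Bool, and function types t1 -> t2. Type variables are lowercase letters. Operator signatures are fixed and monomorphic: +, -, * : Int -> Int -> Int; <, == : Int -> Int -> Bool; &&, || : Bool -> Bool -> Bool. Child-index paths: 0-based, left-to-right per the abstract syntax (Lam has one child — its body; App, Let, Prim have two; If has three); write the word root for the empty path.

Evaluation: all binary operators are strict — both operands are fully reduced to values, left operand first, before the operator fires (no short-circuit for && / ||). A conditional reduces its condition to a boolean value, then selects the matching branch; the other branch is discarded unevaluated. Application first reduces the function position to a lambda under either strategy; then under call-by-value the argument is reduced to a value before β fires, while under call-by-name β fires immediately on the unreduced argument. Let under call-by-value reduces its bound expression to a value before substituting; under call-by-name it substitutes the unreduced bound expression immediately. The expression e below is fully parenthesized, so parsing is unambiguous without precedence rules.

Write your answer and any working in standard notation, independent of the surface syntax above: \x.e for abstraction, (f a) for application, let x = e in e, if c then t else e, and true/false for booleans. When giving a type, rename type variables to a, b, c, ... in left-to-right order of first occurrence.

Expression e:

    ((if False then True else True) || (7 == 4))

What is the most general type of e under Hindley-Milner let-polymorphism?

Answer: Bool

Trace:
  unify Bool ~ Bool
  unify Bool ~ Bool
  unify Bool ~ Bool
  unify Int ~ Int
  unify Int ~ Int
  unify Bool ~ Bool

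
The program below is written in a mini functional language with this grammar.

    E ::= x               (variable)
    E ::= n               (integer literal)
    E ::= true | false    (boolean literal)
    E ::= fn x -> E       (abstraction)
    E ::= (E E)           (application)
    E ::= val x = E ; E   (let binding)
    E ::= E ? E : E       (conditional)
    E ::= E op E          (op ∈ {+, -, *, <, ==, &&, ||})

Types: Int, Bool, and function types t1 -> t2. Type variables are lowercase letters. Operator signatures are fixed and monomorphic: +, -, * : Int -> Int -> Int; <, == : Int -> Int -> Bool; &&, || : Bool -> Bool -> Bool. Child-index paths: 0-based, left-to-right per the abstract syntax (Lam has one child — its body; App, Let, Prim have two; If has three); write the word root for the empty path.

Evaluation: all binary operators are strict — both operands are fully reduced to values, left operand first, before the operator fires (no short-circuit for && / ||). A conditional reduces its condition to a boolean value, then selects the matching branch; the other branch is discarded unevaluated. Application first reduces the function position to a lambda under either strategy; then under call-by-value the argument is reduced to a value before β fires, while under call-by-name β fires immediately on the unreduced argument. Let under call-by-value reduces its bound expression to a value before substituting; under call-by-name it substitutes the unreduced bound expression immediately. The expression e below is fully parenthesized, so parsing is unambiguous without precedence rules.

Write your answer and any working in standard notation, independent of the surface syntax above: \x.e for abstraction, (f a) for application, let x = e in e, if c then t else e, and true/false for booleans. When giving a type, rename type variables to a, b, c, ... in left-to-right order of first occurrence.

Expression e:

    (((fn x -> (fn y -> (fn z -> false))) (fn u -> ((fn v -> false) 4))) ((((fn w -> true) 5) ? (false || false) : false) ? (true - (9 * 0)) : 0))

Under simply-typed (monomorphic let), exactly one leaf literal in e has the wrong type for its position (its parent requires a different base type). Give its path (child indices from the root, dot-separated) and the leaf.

Answer: 1.1.0 : true

Derivation:
\z._ : c -> Bool
\y._ : b -> c -> Bool
\x._ : a -> b -> c -> Bool
\v._ : e -> Bool
  unify e -> Bool ~ Int -> f
  unify e ~ Int
  unify Bool ~ f
_ _ : Bool
\u._ : d -> Bool
  unify a -> b -> c -> Bool ~ (d -> Bool) -> g
  unify a ~ d -> Bool
  unify b -> c -> Bool ~ g
_ _ : b -> c -> Bool
\w._ : h -> Bool
  unify h -> Bool ~ Int -> i
  unify h ~ Int
  unify Bool ~ i
_ _ : Bool
  unify Bool ~ Bool
  unify Bool ~ Bool
  unify Bool ~ Bool
  unify Bool ~ Bool
  unify Bool ~ Bool
  unify Bool ~ Int
  FAIL: mismatch Bool ~ Int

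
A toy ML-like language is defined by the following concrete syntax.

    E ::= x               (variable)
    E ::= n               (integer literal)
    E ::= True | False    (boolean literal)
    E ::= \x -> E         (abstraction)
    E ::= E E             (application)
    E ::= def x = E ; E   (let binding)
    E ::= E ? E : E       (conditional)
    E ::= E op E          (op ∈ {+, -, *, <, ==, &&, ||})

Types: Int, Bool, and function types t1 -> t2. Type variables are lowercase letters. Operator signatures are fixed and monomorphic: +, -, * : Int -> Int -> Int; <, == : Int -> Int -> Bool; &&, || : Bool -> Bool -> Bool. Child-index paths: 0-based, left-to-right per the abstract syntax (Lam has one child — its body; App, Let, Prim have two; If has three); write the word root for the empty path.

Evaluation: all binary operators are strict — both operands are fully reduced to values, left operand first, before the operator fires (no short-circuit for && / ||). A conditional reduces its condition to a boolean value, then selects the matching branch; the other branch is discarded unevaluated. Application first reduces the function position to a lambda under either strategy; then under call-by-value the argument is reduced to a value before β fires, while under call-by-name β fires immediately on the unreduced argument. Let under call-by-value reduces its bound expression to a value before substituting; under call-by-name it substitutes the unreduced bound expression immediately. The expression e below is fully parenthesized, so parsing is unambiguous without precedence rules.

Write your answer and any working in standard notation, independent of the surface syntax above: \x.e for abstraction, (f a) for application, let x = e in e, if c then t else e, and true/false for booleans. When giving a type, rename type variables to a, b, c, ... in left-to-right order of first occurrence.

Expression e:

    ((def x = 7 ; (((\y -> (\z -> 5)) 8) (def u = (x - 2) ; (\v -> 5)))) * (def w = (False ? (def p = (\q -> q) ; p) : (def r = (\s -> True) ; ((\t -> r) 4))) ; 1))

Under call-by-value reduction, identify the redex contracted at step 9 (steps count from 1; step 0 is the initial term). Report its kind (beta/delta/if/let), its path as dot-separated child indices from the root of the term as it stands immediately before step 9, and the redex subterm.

Answer: let at 1 : (let w = (\s.true) in 1)

Derivation:
step 0: ((let x = 7 in (((\y.(\z.5)) 8) (let u = (x - 2) in (\v.5)))) * (let w = (if false then (let p = (\q.q) in p) else (let r = (\s.true) in ((\t.r) 4))) in 1))
step 1: [let@0] ((((\y.(\z.5)) 8) (let u = (7 - 2) in (\v.5))) * (let w = (if false then (let p = (\q.q) in p) else (let r = (\s.true) in ((\t.r) 4))) in 1))
step 2: [beta@0.0] (((\z.5) (let u = (7 - 2) in (\v.5))) * (let w = (if false then (let p = (\q.q) in p) else (let r = (\s.true) in ((\t.r) 4))) in 1))
step 3: [delta@0.1.0] (((\z.5) (let u = 5 in (\v.5))) * (let w = (if false then (let p = (\q.q) in p) else (let r = (\s.true) in ((\t.r) 4))) in 1))
step 4: [let@0.1] (((\z.5) (\v.5)) * (let w = (if false then (let p = (\q.q) in p) else (let r = (\s.true) in ((\t.r) 4))) in 1))
step 5: [beta@0] (5 * (let w = (if false then (let p = (\q.q) in p) else (let r = (\s.true) in ((\t.r) 4))) in 1))
step 6: [if@1.0] (5 * (let w = (let r = (\s.true) in ((\t.r) 4)) in 1))
step 7: [let@1.0] (5 * (let w = ((\t.(\s.true)) 4) in 1))
step 8: [beta@1.0] (5 * (let w = (\s.true) in 1))
step 9: [let@1] (5 * 1)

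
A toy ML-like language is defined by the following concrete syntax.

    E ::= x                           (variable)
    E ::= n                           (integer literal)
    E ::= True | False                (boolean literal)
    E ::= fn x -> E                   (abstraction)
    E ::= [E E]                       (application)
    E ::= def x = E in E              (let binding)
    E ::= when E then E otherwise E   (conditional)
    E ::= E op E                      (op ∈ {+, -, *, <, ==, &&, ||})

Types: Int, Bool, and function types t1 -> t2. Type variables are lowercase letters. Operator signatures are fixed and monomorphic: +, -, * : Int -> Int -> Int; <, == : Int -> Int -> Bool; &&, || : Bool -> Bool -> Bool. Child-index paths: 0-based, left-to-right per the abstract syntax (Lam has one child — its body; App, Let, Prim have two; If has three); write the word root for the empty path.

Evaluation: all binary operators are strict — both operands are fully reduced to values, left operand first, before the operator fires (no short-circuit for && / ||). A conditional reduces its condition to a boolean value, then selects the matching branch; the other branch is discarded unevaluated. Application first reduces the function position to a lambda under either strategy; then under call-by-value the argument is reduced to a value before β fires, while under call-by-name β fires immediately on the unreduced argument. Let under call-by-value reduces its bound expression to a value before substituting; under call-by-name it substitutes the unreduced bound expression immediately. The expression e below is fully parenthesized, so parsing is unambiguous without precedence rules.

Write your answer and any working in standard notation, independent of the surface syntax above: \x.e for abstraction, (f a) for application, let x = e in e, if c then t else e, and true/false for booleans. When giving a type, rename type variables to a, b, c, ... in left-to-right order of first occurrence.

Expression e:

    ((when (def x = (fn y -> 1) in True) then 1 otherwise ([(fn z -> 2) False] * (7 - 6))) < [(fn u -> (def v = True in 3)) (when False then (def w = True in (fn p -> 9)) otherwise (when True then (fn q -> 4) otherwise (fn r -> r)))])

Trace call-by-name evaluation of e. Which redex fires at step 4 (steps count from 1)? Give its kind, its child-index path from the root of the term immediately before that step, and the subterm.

Answer: let at 1 : (let v = true in 3)

Trace:
step 0: ((if (let x = (\y.1) in true) then 1 else (((\z.2) false) * (7 - 6))) < ((\u.(let v = true in 3)) (if false then (let w = true in (\p.9)) else (if true then (\q.4) else (\r.r)))))
step 1: [let@0.0] ((if true then 1 else (((\z.2) false) * (7 - 6))) < ((\u.(let v = true in 3)) (if false then (let w = true in (\p.9)) else (if true then (\q.4) else (\r.r)))))
step 2: [if@0] (1 < ((\u.(let v = true in 3)) (if false then (let w = true in (\p.9)) else (if true then (\q.4) else (\r.r)))))
step 3: [beta@1] (1 < (let v = true in 3))
step 4: [let@1] (1 < 3)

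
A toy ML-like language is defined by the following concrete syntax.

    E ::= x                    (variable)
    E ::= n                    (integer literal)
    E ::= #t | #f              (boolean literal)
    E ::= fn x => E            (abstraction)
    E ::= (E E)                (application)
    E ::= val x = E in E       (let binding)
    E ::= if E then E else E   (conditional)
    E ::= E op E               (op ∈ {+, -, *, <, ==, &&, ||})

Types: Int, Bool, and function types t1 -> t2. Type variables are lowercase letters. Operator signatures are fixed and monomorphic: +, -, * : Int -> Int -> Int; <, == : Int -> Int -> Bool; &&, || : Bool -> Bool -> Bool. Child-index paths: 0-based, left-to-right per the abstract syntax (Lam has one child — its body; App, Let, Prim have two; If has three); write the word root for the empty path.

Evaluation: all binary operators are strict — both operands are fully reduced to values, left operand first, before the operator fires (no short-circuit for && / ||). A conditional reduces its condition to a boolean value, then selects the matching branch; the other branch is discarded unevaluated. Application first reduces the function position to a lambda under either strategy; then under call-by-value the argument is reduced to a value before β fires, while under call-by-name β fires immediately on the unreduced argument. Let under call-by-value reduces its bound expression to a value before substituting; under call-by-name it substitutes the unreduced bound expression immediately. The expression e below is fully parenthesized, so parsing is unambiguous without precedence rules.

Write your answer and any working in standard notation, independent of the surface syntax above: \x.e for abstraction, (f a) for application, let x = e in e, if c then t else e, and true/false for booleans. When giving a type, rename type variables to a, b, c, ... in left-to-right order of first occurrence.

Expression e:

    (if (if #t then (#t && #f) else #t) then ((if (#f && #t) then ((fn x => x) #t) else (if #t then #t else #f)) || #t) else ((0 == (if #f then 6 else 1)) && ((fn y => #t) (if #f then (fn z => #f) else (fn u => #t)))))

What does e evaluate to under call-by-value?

Answer: false

Derivation:
step 0: (if (if true then (true && false) else true) then ((if (false && true) then ((\x.x) true) else (if true then true else false)) || true) else ((0 == (if false then 6 else 1)) && ((\y.true) (if false then (\z.false) else (\u.true)))))
step 1: [if@0] (if (true && false) then ((if (false && true) then ((\x.x) true) else (if true then true else false)) || true) else ((0 == (if false then 6 else 1)) && ((\y.true) (if false then (\z.false) else (\u.true)))))
step 2: [delta@0] (if false then ((if (false && true) then ((\x.x) true) else (if true then true else false)) || true) else ((0 == (if false then 6 else 1)) && ((\y.true) (if false then (\z.false) else (\u.true)))))
step 3: [if@root] ((0 == (if false then 6 else 1)) && ((\y.true) (if false then (\z.false) else (\u.true))))
step 4: [if@0.1] ((0 == 1) && ((\y.true) (if false then (\z.false) else (\u.true))))
step 5: [delta@0] (false && ((\y.true) (if false then (\z.false) else (\u.true))))
step 6: [if@1.1] (false && ((\y.true) (\u.true)))
step 7: [beta@1] (false && true)
step 8: [delta@root] false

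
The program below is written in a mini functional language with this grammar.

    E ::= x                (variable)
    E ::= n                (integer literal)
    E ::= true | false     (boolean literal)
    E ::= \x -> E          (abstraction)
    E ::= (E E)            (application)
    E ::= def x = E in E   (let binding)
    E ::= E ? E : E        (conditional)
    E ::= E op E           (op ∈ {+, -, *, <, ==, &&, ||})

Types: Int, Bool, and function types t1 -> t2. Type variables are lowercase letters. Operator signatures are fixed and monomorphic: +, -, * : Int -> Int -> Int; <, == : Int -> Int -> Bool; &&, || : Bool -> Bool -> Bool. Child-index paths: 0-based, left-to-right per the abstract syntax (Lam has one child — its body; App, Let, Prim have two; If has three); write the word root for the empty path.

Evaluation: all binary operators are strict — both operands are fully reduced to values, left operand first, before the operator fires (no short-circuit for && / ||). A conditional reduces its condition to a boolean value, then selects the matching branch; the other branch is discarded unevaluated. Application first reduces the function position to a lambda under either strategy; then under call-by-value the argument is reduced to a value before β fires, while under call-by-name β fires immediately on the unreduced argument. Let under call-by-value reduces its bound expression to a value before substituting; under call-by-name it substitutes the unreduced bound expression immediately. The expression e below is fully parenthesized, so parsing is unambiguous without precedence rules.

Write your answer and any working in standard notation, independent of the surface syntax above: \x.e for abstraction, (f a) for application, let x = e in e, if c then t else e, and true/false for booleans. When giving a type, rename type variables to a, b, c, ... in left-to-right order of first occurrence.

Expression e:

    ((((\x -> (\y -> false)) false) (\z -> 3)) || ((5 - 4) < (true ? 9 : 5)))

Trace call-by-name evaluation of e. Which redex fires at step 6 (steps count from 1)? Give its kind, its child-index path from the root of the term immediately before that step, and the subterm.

Derivation:
step 0: ((((\x.(\y.false)) false) (\z.3)) || ((5 - 4) < (if true then 9 else 5)))
step 1: [beta@0.0] (((\y.false) (\z.3)) || ((5 - 4) < (if true then 9 else 5)))
step 2: [beta@0] (false || ((5 - 4) < (if true then 9 else 5)))
step 3: [delta@1.0] (false || (1 < (if true then 9 else 5)))
step 4: [if@1.1] (false || (1 < 9))
step 5: [delta@1] (false || true)
step 6: [delta@root] true

Answer: delta at root : (false || true)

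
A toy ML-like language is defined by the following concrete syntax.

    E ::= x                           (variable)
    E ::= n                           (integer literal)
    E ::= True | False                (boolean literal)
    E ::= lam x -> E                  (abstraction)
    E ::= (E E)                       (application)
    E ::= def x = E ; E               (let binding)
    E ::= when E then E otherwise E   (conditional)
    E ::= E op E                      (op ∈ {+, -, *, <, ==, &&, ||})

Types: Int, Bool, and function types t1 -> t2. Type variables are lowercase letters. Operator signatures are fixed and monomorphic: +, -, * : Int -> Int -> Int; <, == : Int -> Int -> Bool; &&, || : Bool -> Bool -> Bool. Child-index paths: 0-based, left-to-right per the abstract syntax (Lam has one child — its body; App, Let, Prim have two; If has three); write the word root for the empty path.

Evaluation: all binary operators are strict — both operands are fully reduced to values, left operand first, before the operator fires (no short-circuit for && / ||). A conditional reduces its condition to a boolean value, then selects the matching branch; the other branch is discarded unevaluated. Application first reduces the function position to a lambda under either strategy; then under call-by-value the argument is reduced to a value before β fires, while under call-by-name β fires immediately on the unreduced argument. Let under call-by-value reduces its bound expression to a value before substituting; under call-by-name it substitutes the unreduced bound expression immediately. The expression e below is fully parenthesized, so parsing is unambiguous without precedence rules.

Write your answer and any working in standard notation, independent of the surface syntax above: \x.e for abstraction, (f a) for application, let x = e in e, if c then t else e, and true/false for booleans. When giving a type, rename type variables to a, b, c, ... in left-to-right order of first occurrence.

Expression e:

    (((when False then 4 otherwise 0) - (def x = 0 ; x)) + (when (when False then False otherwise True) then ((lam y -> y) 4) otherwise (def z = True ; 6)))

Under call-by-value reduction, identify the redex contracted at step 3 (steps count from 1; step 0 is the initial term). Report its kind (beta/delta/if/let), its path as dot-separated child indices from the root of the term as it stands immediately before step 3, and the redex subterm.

Answer: delta at 0 : (0 - 0)

Derivation:
step 0: (((if false then 4 else 0) - (let x = 0 in x)) + (if (if false then false else true) then ((\y.y) 4) else (let z = true in 6)))
step 1: [if@0.0] ((0 - (let x = 0 in x)) + (if (if false then false else true) then ((\y.y) 4) else (let z = true in 6)))
step 2: [let@0.1] ((0 - 0) + (if (if false then false else true) then ((\y.y) 4) else (let z = true in 6)))
step 3: [delta@0] (0 + (if (if false then false else true) then ((\y.y) 4) else (let z = true in 6)))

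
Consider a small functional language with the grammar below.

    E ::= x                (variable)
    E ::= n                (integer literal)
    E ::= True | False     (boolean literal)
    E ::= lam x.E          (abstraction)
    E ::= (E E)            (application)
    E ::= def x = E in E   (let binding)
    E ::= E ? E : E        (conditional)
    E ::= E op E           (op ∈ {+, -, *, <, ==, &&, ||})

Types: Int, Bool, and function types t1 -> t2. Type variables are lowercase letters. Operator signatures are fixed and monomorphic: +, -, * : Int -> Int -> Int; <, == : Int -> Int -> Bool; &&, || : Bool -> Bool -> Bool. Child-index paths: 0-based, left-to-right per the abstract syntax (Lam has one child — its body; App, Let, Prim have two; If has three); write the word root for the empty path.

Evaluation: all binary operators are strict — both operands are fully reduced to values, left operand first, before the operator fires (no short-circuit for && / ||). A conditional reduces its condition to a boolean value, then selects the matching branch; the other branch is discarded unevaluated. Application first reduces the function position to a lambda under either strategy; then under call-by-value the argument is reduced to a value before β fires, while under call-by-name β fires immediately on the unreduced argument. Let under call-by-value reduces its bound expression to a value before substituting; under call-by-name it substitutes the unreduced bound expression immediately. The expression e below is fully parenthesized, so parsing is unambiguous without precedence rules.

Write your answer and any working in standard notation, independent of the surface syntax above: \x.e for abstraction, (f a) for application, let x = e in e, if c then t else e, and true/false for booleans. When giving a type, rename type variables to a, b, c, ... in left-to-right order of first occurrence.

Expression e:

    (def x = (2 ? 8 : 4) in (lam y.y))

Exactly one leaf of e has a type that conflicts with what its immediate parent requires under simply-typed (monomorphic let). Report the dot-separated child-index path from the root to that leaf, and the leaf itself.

Answer: 0.0 : 2

Derivation:
  unify Int ~ Bool
  FAIL: mismatch Int ~ Bool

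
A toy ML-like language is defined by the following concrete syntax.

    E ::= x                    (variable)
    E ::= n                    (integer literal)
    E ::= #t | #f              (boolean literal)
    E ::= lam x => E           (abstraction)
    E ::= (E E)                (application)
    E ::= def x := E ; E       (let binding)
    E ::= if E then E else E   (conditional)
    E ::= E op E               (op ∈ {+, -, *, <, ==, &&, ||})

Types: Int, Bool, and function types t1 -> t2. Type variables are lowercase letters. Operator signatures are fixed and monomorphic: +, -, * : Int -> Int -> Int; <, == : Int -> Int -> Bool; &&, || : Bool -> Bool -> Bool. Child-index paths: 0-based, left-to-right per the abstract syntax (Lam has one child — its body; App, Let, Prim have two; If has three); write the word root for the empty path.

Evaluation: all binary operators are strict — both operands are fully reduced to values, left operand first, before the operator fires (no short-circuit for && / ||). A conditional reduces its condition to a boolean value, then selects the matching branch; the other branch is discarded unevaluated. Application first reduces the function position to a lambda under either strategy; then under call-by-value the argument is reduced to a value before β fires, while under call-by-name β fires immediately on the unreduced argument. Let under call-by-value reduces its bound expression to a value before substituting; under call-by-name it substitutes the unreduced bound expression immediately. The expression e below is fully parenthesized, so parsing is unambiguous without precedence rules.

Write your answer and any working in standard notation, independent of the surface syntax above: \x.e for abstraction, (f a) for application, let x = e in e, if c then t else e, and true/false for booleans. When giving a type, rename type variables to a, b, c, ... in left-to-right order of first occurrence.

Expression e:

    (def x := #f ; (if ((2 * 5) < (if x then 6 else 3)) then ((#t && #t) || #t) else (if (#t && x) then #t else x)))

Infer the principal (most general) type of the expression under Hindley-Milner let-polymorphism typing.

Trace:
let x : Bool
  unify Int ~ Int
  unify Int ~ Int
  unify Int ~ Int
x : Bool
  unify Bool ~ Bool
  unify Int ~ Int
  unify Int ~ Int
  unify Bool ~ Bool
  unify Bool ~ Bool
  unify Bool ~ Bool
  unify Bool ~ Bool
  unify Bool ~ Bool
  unify Bool ~ Bool
x : Bool
  unify Bool ~ Bool
  unify Bool ~ Bool
x : Bool
  unify Bool ~ Bool
  unify Bool ~ Bool

Answer: Bool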